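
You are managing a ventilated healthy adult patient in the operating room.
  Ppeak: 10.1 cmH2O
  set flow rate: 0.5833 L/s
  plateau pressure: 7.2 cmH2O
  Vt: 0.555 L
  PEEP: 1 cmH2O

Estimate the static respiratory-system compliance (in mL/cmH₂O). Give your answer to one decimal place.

89.5

Cstat = Vt / (Pplat − PEEP) = 555 / (7.2 − 1) = 555 / 6.2 = 89.516 mL/cmH2O.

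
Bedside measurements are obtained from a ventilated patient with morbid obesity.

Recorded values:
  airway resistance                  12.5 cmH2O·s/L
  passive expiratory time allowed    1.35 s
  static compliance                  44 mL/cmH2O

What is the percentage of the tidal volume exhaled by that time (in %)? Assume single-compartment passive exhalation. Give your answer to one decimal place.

91.4

τ = R × C = 12.5 × 44 mL/cmH2O = 12.5 × 0.044 L/cmH2O = 0.55 s.
Passive exhalation: V(t)/V₀ = e^(−t/τ) = e^(−1.35/0.55) = 0.0859.
Fraction exhaled = 1 − 0.0859 = 0.9141 → 91.41%.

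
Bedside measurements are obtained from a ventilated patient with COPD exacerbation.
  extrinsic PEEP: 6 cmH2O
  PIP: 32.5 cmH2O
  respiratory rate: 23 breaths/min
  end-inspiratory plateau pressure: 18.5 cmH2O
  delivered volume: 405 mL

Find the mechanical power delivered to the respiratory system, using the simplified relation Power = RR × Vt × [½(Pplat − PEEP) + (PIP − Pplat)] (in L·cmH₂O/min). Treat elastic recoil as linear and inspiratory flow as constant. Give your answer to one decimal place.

Per-breath work = Vt × [½(Pplat−PEEP) + (PIP−Pplat)] = 0.405 × [0.5×12.5 + 14.0] = 0.405 × 20.25 = 8.201 L·cmH2O.
Power = 23 × 8.201 = 188.62 L·cmH2O/min.

188.6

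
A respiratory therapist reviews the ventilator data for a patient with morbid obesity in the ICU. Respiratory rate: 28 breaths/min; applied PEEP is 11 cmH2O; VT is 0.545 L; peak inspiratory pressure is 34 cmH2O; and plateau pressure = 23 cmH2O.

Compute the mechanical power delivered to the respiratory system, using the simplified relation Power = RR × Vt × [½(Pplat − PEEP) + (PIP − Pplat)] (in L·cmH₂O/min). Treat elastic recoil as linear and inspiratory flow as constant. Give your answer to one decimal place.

259.4

Per-breath work = Vt × [½(Pplat−PEEP) + (PIP−Pplat)] = 0.545 × [0.5×12.0 + 11.0] = 0.545 × 17.0 = 9.265 L·cmH2O.
Power = 28 × 9.265 = 259.42 L·cmH2O/min.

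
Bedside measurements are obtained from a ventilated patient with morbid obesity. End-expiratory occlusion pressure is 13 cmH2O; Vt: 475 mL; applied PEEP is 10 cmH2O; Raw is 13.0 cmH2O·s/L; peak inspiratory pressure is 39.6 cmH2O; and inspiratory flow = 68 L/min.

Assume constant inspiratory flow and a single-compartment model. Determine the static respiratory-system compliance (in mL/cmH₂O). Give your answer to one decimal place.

40.0

Flow: 68 L/min ÷ 60 = 1.1333 L/s.
Total PEEP = 13 cmH2O (set 10 + intrinsic 3); this is the baseline alveolar pressure.
Equation of motion (constant flow): PIP = Vt/C + R·V̇ + PEEP.
Vt/C = PIP − R·V̇ − PEEP = 39.6 − 13.0×1.1333 − 13 = 39.6 − 14.733 − 13 = 11.867 cmH2O.
C = Vt / 11.867 = 475 / 11.867 = 40.027 mL/cmH2O.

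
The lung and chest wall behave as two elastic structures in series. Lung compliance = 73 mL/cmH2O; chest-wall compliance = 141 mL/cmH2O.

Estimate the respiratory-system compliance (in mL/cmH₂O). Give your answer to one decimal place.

Lung and chest wall are elastances in series: 1/Crs = 1/CL + 1/Ccw.
1/Crs = 1/73 + 1/141 = 0.02079.
Crs = 48.1 mL/cmH2O.

48.1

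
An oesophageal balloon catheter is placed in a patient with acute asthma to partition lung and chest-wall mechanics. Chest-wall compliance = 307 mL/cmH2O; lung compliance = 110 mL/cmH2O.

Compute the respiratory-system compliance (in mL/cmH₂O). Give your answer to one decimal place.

81.0

Lung and chest wall are elastances in series: 1/Crs = 1/CL + 1/Ccw.
1/Crs = 1/110 + 1/307 = 0.01235.
Crs = 80.972 mL/cmH2O.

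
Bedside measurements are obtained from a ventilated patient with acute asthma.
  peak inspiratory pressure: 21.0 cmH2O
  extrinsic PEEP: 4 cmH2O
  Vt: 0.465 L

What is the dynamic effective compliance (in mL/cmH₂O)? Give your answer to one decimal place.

27.4

Dynamic compliance = Vt / (PIP − PEEP) = 465 / (21.0 − 4) = 465 / 17.0 = 27.353 mL/cmH2O.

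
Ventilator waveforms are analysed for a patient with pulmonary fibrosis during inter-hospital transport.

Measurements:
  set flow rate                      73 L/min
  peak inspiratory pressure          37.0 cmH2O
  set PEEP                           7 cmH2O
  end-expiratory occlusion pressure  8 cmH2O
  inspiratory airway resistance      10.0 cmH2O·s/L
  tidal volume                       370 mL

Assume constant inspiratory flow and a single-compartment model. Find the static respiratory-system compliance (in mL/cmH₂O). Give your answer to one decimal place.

Flow: 73 L/min ÷ 60 = 1.2167 L/s.
Total PEEP = 8 cmH2O (set 7 + intrinsic 1); this is the baseline alveolar pressure.
Equation of motion (constant flow): PIP = Vt/C + R·V̇ + PEEP.
Vt/C = PIP − R·V̇ − PEEP = 37.0 − 10.0×1.2167 − 8 = 37.0 − 12.167 − 8 = 16.833 cmH2O.
C = Vt / 16.833 = 370 / 16.833 = 21.981 mL/cmH2O.

22.0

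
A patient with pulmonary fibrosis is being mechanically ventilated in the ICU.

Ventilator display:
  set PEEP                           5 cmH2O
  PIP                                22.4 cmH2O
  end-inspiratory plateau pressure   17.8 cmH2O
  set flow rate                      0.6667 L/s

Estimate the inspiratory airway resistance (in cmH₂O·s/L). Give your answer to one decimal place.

6.9

Raw = (PIP − Pplat) / flow = (22.4 − 17.8) / 0.6667 = 4.6 / 0.6667 = 6.9 cmH2O·s/L.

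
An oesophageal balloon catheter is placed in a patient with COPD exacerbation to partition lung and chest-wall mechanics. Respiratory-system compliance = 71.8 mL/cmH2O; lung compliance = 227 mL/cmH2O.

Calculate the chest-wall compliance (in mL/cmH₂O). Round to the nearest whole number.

1/Ccw = 1/Crs − 1/CL.
1/Ccw = 1/71.8 − 1/227 = 0.009522.
Ccw = 105.02 mL/cmH2O.

105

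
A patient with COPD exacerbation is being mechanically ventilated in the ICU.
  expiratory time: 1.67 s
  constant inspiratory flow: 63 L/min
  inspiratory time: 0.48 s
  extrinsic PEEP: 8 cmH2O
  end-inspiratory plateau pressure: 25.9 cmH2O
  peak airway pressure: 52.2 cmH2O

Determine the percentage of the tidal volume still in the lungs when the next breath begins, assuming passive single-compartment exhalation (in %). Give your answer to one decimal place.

9.4

Flow: 63 L/min ÷ 60 = 1.05 L/s.
Vt = flow × Ti = 1.05 L/s × 0.48 s × 1000 mL/L = 504.0 mL.
R = (PIP − Pplat)/V̇ = (52.2 − 25.9) / 1.05 = 26.3/1.05 = 25.048 cmH2O·s/L.
C = Vt/(Pplat − PEEP) = 504.0 / (25.9 − 8) = 504.0/17.9 = 28.156 mL/cmH2O.
τ = R × C = 25.048 × 0.02816 L/cmH2O = 0.7054 s.
Fraction remaining at end-expiration = e^(−Te/τ) = e^(−1.67/0.7054) = 0.09372 → 9.372%.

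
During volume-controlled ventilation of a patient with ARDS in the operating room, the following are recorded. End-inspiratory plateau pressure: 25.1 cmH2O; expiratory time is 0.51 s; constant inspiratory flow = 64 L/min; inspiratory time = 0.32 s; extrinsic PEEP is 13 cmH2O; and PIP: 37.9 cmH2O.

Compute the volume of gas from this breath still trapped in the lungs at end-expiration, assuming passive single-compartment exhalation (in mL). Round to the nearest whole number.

76

Flow: 64 L/min ÷ 60 = 1.0667 L/s.
Vt = flow × Ti = 1.0667 L/s × 0.32 s × 1000 mL/L = 341.34 mL.
R = (PIP − Pplat)/V̇ = (37.9 − 25.1) / 1.0667 = 12.8/1.0667 = 12.0 cmH2O·s/L.
C = Vt/(Pplat − PEEP) = 341.34 / (25.1 − 13) = 341.34/12.1 = 28.21 mL/cmH2O.
τ = R × C = 12.0 × 0.02821 L/cmH2O = 0.3385 s.
Fraction remaining = e^(−Te/τ) = e^(−0.51/0.3385) = 0.2217.
Trapped volume = 341.34 × 0.2217 = 75.675 mL.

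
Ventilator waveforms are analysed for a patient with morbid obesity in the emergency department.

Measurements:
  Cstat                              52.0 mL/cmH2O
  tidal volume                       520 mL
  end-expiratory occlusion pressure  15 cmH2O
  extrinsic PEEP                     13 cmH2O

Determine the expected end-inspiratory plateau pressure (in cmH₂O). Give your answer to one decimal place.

25.0

End-expiratory occlusion gives total PEEP = 15 cmH2O (intrinsic PEEP = 15 − 13 = 2). Use total PEEP for the elastic gradient.
Pplat = PEEPtotal + Vt / Cstat = 15 + 520 / 52.0 = 15 + 10.0 = 25.0 cmH2O.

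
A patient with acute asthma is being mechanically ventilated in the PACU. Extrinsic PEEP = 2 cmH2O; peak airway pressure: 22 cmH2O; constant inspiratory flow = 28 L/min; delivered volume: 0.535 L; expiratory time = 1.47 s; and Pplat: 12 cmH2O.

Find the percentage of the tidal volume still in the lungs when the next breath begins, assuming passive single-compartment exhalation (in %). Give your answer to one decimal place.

Flow: 28 L/min ÷ 60 = 0.4667 L/s.
R = (PIP − Pplat)/V̇ = (22 − 12) / 0.4667 = 10.0/0.4667 = 21.427 cmH2O·s/L.
C = Vt/(Pplat − PEEP) = 535.0 / (12 − 2) = 535.0/10.0 = 53.5 mL/cmH2O.
τ = R × C = 21.427 × 0.0535 L/cmH2O = 1.146 s.
Fraction remaining at end-expiration = e^(−Te/τ) = e^(−1.47/1.146) = 0.2773 → 27.73%.

27.7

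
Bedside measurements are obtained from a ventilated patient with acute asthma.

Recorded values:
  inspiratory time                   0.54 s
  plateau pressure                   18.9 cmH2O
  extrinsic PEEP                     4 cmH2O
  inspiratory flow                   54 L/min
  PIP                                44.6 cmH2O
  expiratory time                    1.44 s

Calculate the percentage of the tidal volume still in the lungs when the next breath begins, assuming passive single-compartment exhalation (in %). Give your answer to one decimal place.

Flow: 54 L/min ÷ 60 = 0.9 L/s.
Vt = flow × Ti = 0.9 L/s × 0.54 s × 1000 mL/L = 486.0 mL.
R = (PIP − Pplat)/V̇ = (44.6 − 18.9) / 0.9 = 25.7/0.9 = 28.556 cmH2O·s/L.
C = Vt/(Pplat − PEEP) = 486.0 / (18.9 − 4) = 486.0/14.9 = 32.617 mL/cmH2O.
τ = R × C = 28.556 × 0.03262 L/cmH2O = 0.9315 s.
Fraction remaining at end-expiration = e^(−Te/τ) = e^(−1.44/0.9315) = 0.2131 → 21.31%.

21.3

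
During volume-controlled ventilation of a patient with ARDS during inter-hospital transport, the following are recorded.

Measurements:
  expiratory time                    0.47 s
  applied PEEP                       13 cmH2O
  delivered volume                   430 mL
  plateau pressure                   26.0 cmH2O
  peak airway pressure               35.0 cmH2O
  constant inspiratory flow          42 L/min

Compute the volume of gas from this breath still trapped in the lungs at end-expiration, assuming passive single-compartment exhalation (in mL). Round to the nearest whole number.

Flow: 42 L/min ÷ 60 = 0.7 L/s.
R = (PIP − Pplat)/V̇ = (35.0 − 26.0) / 0.7 = 9.0/0.7 = 12.857 cmH2O·s/L.
C = Vt/(Pplat − PEEP) = 430.0 / (26.0 − 13) = 430.0/13.0 = 33.077 mL/cmH2O.
τ = R × C = 12.857 × 0.03308 L/cmH2O = 0.4253 s.
Fraction remaining = e^(−Te/τ) = e^(−0.47/0.4253) = 0.3312.
Trapped volume = 430.0 × 0.3312 = 142.42 mL.

142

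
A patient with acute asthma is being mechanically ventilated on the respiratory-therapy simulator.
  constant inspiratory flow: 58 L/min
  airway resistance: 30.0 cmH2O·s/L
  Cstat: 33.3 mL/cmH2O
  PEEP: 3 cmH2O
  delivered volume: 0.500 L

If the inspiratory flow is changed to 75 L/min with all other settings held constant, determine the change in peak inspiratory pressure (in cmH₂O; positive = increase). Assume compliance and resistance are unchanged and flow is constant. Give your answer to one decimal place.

8.5

Flow: 58 L/min ÷ 60 = 0.9667 L/s.
New flow: 75 L/min ÷ 60 = 1.25 L/s.
PIP = Vt/C + R·V̇ + PEEP (constant-flow equation of motion).
Only the resistive term changes: ΔPIP = R × ΔV̇ = 30.0 × (1.25 − 0.9667) = 30.0 × 0.2833 = 8.499 cmH2O.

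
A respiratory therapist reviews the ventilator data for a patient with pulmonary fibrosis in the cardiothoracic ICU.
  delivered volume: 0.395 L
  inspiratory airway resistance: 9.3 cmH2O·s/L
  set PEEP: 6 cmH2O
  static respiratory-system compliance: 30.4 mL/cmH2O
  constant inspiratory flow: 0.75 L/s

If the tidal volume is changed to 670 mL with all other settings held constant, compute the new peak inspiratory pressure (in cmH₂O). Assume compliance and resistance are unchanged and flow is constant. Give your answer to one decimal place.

35.0

PIP = Vt/C + R·V̇ + PEEP (constant-flow equation of motion).
Only the elastic term changes: ΔPIP = ΔVt / C = (670 − 395) / 30.4 = 9.046 cmH2O.
Original PIP = 395/30.4 + 9.3×0.75 + 6 = 25.968 cmH2O; new PIP = 25.968 + (9.046) = 35.014 cmH2O.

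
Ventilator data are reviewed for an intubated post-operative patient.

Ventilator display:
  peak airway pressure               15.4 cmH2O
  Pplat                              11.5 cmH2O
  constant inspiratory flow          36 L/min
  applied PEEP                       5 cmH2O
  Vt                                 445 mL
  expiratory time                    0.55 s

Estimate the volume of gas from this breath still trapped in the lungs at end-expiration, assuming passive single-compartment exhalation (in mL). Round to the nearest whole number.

129

Flow: 36 L/min ÷ 60 = 0.6 L/s.
R = (PIP − Pplat)/V̇ = (15.4 − 11.5) / 0.6 = 3.9/0.6 = 6.5 cmH2O·s/L.
C = Vt/(Pplat − PEEP) = 445.0 / (11.5 − 5) = 445.0/6.5 = 68.462 mL/cmH2O.
τ = R × C = 6.5 × 0.06846 L/cmH2O = 0.445 s.
Fraction remaining = e^(−Te/τ) = e^(−0.55/0.445) = 0.2906.
Trapped volume = 445.0 × 0.2906 = 129.32 mL.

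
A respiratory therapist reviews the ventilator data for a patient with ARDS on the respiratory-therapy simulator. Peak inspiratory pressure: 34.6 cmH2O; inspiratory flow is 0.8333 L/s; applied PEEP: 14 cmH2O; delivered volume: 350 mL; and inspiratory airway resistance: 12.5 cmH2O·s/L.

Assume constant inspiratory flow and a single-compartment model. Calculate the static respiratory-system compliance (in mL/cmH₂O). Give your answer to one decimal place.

Equation of motion (constant flow): PIP = Vt/C + R·V̇ + PEEP.
Vt/C = PIP − R·V̇ − PEEP = 34.6 − 12.5×0.8333 − 14 = 34.6 − 10.416 − 14 = 10.184 cmH2O.
C = Vt / 10.184 = 350 / 10.184 = 34.368 mL/cmH2O.

34.4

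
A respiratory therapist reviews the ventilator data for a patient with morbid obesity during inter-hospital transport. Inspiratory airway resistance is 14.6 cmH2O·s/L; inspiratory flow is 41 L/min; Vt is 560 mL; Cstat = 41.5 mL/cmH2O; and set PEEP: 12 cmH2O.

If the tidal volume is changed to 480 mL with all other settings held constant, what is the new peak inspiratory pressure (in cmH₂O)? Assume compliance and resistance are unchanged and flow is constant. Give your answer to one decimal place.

33.5

Flow: 41 L/min ÷ 60 = 0.6833 L/s.
PIP = Vt/C + R·V̇ + PEEP (constant-flow equation of motion).
Only the elastic term changes: ΔPIP = ΔVt / C = (480 − 560) / 41.5 = -1.928 cmH2O.
Original PIP = 560/41.5 + 14.6×0.6833 + 12 = 35.47 cmH2O; new PIP = 35.47 + (-1.928) = 33.542 cmH2O.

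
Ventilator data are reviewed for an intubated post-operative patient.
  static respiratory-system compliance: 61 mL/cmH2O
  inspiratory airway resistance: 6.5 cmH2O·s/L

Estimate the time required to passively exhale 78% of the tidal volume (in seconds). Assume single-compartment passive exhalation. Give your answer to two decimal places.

τ = R × C = 6.5 × 61 mL/cmH2O = 6.5 × 0.061 L/cmH2O = 0.3965 s.
Exhaled fraction f = 1 − e^(−t/τ) → t = −τ·ln(1 − f) = −0.3965·ln(0.22) = 0.6004 s.

0.60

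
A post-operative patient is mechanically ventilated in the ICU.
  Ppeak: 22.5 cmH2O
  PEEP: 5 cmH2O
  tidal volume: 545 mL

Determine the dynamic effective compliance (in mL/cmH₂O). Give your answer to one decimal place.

Dynamic compliance = Vt / (PIP − PEEP) = 545 / (22.5 − 5) = 545 / 17.5 = 31.143 mL/cmH2O.

31.1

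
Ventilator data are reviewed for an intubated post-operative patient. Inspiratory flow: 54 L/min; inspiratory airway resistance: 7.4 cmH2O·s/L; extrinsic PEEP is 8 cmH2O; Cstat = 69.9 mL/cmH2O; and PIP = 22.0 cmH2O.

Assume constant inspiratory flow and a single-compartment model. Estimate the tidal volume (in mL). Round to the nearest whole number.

513

Flow: 54 L/min ÷ 60 = 0.9 L/s.
Equation of motion (constant flow): PIP = Vt/C + R·V̇ + PEEP.
Vt/C = PIP − R·V̇ − PEEP = 22.0 − 6.66 − 8 = 7.34 cmH2O.
Vt = C × 7.34 = 69.9 × 7.34 = 513.07 mL.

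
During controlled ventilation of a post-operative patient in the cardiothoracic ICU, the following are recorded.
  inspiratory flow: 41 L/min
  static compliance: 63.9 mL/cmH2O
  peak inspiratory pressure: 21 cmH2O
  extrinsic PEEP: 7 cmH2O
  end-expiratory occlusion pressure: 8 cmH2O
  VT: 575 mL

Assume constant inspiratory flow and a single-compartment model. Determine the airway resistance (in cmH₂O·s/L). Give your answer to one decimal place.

5.9

Flow: 41 L/min ÷ 60 = 0.6833 L/s.
Total PEEP = 8 cmH2O (set 7 + intrinsic 1); this is the baseline alveolar pressure.
Equation of motion (constant flow): PIP = Vt/C + R·V̇ + PEEP.
R·V̇ = PIP − Vt/C − PEEP = 21 − 575/63.9 − 8 = 21 − 8.998 − 8 = 4.002 cmH2O.
R = 4.002 / 0.6833 = 5.857 cmH2O·s/L.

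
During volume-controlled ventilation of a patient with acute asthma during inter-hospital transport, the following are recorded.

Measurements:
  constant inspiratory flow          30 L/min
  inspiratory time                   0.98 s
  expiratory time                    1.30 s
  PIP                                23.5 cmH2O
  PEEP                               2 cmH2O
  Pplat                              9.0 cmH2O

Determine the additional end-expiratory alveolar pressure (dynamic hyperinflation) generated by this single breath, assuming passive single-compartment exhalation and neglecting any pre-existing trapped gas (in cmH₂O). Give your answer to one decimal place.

Flow: 30 L/min ÷ 60 = 0.5 L/s.
Vt = flow × Ti = 0.5 L/s × 0.98 s × 1000 mL/L = 490.0 mL.
R = (PIP − Pplat)/V̇ = (23.5 − 9.0) / 0.5 = 14.5/0.5 = 29.0 cmH2O·s/L.
C = Vt/(Pplat − PEEP) = 490.0 / (9.0 − 2) = 490.0/7.0 = 70.0 mL/cmH2O.
τ = R × C = 29.0 × 0.07 L/cmH2O = 2.03 s.
Fraction remaining = e^(−Te/τ) = e^(−1.30/2.03) = 0.5271; trapped volume = 490.0 × 0.5271 = 258.28 mL.
Additional alveolar pressure from trapping ≈ V_trapped / C = 258.28 / 70.0 = 3.69 cmH2O.

3.7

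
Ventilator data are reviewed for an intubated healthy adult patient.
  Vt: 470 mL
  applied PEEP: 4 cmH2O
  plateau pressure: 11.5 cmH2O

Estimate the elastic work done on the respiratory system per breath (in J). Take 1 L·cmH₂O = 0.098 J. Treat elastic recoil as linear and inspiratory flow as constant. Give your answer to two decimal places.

Elastic work ≈ ½ × (Pplat − PEEP) × Vt = 0.5 × (11.5 − 4) × 0.470 L = 0.5 × 7.5 × 0.470 = 1.763 L·cmH2O.
× 0.098 J/(L·cmH2O) → 0.1728 J.

0.17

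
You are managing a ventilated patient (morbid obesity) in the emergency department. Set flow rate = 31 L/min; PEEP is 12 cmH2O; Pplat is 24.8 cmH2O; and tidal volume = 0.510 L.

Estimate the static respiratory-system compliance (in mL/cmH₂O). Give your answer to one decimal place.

39.8

Cstat = Vt / (Pplat − PEEP) = 510 / (24.8 − 12) = 510 / 12.8 = 39.844 mL/cmH2O.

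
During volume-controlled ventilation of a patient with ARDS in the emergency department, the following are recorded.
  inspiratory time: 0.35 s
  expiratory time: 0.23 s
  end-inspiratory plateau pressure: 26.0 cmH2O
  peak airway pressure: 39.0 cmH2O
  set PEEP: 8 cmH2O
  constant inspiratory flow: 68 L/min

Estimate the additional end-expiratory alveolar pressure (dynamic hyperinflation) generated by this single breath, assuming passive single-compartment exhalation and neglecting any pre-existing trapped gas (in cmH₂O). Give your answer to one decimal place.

7.2

Flow: 68 L/min ÷ 60 = 1.1333 L/s.
Vt = flow × Ti = 1.1333 L/s × 0.35 s × 1000 mL/L = 396.66 mL.
R = (PIP − Pplat)/V̇ = (39.0 − 26.0) / 1.1333 = 13.0/1.1333 = 11.471 cmH2O·s/L.
C = Vt/(Pplat − PEEP) = 396.66 / (26.0 − 8) = 396.66/18.0 = 22.037 mL/cmH2O.
τ = R × C = 11.471 × 0.02204 L/cmH2O = 0.2528 s.
Fraction remaining = e^(−Te/τ) = e^(−0.23/0.2528) = 0.4026; trapped volume = 396.66 × 0.4026 = 159.7 mL.
Additional alveolar pressure from trapping ≈ V_trapped / C = 159.7 / 22.037 = 7.247 cmH2O.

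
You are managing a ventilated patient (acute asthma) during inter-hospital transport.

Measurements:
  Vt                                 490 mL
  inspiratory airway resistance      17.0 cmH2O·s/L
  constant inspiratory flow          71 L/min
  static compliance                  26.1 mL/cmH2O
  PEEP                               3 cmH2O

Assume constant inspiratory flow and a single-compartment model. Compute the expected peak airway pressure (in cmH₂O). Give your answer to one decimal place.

41.9

Flow: 71 L/min ÷ 60 = 1.1833 L/s.
Equation of motion (constant flow): PIP = Vt/C + R·V̇ + PEEP.
PIP = 490/26.1 + 17.0×1.1833 + 3 = 18.774 + 20.116 + 3 = 41.89 cmH2O.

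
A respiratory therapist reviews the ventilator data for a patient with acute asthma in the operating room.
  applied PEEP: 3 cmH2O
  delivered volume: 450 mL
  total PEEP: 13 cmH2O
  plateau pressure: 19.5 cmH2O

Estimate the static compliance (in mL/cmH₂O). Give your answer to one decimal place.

69.2

End-expiratory occlusion gives total PEEP = 13 cmH2O (intrinsic PEEP = 13 − 3 = 10). Use total PEEP for the elastic gradient.
Cstat = Vt / (Pplat − PEEPtotal) = 450 / (19.5 − 13) = 450 / 6.5 = 69.231 mL/cmH2O.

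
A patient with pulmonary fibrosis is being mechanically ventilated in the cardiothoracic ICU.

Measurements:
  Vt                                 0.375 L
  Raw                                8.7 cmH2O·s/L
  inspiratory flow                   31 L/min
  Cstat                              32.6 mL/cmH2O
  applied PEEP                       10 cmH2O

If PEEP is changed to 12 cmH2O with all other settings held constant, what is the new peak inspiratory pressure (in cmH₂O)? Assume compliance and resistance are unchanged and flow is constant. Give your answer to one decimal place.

Flow: 31 L/min ÷ 60 = 0.5167 L/s.
PIP = Vt/C + R·V̇ + PEEP (constant-flow equation of motion).
Only the baseline term changes: ΔPIP = ΔPEEP = 12 − 10 = 2.0 cmH2O.
Original PIP = 375/32.6 + 8.7×0.5167 + 10 = 25.998 cmH2O; new PIP = 25.998 + (2.0) = 27.998 cmH2O.

28.0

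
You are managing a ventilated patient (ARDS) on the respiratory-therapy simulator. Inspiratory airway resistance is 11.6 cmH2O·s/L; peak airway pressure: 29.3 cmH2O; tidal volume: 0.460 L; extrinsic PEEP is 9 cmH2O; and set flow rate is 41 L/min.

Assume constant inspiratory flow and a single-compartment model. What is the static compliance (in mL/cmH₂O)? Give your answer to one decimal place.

37.2

Flow: 41 L/min ÷ 60 = 0.6833 L/s.
Equation of motion (constant flow): PIP = Vt/C + R·V̇ + PEEP.
Vt/C = PIP − R·V̇ − PEEP = 29.3 − 11.6×0.6833 − 9 = 29.3 − 7.926 − 9 = 12.374 cmH2O.
C = Vt / 12.374 = 460 / 12.374 = 37.175 mL/cmH2O.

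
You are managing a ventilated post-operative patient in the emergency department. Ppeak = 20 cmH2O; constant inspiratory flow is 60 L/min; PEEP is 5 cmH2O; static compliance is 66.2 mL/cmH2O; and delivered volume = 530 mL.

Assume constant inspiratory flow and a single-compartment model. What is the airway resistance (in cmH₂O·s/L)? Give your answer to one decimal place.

Flow: 60 L/min ÷ 60 = 1 L/s.
Equation of motion (constant flow): PIP = Vt/C + R·V̇ + PEEP.
R·V̇ = PIP − Vt/C − PEEP = 20 − 530/66.2 − 5 = 20 − 8.006 − 5 = 6.994 cmH2O.
R = 6.994 / 1 = 6.994 cmH2O·s/L.

7.0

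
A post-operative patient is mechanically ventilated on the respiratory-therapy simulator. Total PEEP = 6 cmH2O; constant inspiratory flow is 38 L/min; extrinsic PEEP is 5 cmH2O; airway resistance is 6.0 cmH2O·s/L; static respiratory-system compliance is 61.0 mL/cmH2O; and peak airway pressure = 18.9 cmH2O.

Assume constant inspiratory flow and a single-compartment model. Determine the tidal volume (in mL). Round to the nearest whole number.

555

Flow: 38 L/min ÷ 60 = 0.6333 L/s.
Total PEEP = 6 cmH2O (set 5 + intrinsic 1); this is the baseline alveolar pressure.
Equation of motion (constant flow): PIP = Vt/C + R·V̇ + PEEP.
Vt/C = PIP − R·V̇ − PEEP = 18.9 − 3.8 − 6 = 9.1 cmH2O.
Vt = C × 9.1 = 61.0 × 9.1 = 555.1 mL.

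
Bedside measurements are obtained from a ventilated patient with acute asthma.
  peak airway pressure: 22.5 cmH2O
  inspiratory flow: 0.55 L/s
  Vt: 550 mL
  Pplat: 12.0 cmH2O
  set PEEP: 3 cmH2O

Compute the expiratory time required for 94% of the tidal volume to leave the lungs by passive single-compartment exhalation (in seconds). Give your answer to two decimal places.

R = (PIP − Pplat)/V̇ = (22.5 − 12.0) / 0.55 = 10.5/0.55 = 19.091 cmH2O·s/L.
C = Vt/(Pplat − PEEP) = 550.0 / (12.0 − 3) = 550.0/9.0 = 61.111 mL/cmH2O.
τ = R × C = 19.091 × 0.06111 L/cmH2O = 1.167 s.
t = −τ·ln(1 − 0.94) = −1.167·ln(0.06) = 3.283 s.

3.28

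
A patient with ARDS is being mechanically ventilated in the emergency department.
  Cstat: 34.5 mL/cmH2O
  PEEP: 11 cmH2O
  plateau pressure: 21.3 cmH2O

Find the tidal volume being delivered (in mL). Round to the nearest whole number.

Vt = Cstat × (Pplat − PEEP) = 34.5 × (21.3 − 11) = 34.5 × 10.3 = 355.35 mL.

355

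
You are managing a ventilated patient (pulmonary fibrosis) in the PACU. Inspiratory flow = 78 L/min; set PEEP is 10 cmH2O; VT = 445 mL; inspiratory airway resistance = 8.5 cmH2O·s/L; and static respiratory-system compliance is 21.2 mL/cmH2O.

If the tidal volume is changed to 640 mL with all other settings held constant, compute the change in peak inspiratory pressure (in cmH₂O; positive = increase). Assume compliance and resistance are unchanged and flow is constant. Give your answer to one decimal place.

9.2

PIP = Vt/C + R·V̇ + PEEP (constant-flow equation of motion).
Only the elastic term changes: ΔPIP = ΔVt / C = (640 − 445) / 21.2 = 9.198 cmH2O.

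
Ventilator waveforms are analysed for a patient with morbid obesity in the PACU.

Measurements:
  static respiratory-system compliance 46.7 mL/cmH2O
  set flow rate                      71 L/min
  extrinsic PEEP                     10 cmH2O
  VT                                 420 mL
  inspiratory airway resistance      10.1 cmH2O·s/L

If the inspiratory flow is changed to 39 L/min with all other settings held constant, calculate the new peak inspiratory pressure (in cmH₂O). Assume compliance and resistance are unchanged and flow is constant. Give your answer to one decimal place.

25.6

Flow: 71 L/min ÷ 60 = 1.1833 L/s.
New flow: 39 L/min ÷ 60 = 0.65 L/s.
PIP = Vt/C + R·V̇ + PEEP (constant-flow equation of motion).
Only the resistive term changes: ΔPIP = R × ΔV̇ = 10.1 × (0.65 − 1.1833) = 10.1 × -0.5333 = -5.386 cmH2O.
Original PIP = 420/46.7 + 10.1×1.1833 + 10 = 30.945 cmH2O; new PIP = 30.945 + (-5.386) = 25.559 cmH2O.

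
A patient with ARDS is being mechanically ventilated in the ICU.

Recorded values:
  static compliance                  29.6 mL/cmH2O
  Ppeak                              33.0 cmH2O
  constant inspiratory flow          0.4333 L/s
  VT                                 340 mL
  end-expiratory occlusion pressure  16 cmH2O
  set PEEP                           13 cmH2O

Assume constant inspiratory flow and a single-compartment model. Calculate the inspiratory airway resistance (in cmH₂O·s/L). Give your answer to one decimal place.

12.7

Total PEEP = 16 cmH2O (set 13 + intrinsic 3); this is the baseline alveolar pressure.
Equation of motion (constant flow): PIP = Vt/C + R·V̇ + PEEP.
R·V̇ = PIP − Vt/C − PEEP = 33.0 − 340/29.6 − 16 = 33.0 − 11.486 − 16 = 5.514 cmH2O.
R = 5.514 / 0.4333 = 12.726 cmH2O·s/L.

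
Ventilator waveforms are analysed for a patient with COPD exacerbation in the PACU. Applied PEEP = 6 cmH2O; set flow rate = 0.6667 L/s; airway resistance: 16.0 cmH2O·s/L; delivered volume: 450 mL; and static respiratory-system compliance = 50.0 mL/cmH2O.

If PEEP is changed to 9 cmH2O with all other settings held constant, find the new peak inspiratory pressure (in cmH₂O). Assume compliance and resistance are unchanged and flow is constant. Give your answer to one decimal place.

28.7

PIP = Vt/C + R·V̇ + PEEP (constant-flow equation of motion).
Only the baseline term changes: ΔPIP = ΔPEEP = 9 − 6 = 3.0 cmH2O.
Original PIP = 450/50.0 + 16.0×0.6667 + 6 = 25.667 cmH2O; new PIP = 25.667 + (3.0) = 28.667 cmH2O.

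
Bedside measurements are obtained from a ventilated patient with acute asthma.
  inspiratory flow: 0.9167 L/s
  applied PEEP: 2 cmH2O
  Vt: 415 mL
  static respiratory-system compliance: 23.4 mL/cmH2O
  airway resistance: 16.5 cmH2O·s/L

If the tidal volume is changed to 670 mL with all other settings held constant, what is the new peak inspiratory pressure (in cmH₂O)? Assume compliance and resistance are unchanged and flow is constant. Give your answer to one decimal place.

45.8

PIP = Vt/C + R·V̇ + PEEP (constant-flow equation of motion).
Only the elastic term changes: ΔPIP = ΔVt / C = (670 − 415) / 23.4 = 10.897 cmH2O.
Original PIP = 415/23.4 + 16.5×0.9167 + 2 = 34.861 cmH2O; new PIP = 34.861 + (10.897) = 45.758 cmH2O.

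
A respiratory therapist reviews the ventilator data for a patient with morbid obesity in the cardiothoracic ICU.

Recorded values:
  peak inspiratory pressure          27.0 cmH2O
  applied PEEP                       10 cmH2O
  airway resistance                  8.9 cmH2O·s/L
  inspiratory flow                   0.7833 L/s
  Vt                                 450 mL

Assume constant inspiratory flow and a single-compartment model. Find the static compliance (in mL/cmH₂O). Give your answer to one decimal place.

Equation of motion (constant flow): PIP = Vt/C + R·V̇ + PEEP.
Vt/C = PIP − R·V̇ − PEEP = 27.0 − 8.9×0.7833 − 10 = 27.0 − 6.971 − 10 = 10.029 cmH2O.
C = Vt / 10.029 = 450 / 10.029 = 44.87 mL/cmH2O.

44.9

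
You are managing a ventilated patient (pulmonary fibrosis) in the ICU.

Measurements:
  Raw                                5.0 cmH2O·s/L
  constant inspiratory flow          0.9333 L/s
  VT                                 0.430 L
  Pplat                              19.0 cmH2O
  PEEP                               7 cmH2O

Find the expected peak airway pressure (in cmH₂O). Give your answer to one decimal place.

PIP = Pplat + Raw × flow = 19.0 + 5.0 × 0.9333 = 19.0 + 4.667 = 23.667 cmH2O.

23.7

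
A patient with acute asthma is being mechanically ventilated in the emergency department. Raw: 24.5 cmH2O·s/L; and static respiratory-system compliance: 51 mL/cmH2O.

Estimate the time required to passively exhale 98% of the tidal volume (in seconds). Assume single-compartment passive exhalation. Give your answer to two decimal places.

τ = R × C = 24.5 × 51 mL/cmH2O = 24.5 × 0.051 L/cmH2O = 1.25 s.
Exhaled fraction f = 1 − e^(−t/τ) → t = −τ·ln(1 − f) = −1.25·ln(0.02) = 4.89 s.

4.89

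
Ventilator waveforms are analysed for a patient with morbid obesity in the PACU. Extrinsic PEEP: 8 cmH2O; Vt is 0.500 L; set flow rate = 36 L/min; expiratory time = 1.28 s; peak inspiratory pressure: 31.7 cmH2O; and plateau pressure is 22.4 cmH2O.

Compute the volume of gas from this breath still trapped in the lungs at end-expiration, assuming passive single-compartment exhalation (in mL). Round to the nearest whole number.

Flow: 36 L/min ÷ 60 = 0.6 L/s.
R = (PIP − Pplat)/V̇ = (31.7 − 22.4) / 0.6 = 9.3/0.6 = 15.5 cmH2O·s/L.
C = Vt/(Pplat − PEEP) = 500.0 / (22.4 − 8) = 500.0/14.4 = 34.722 mL/cmH2O.
τ = R × C = 15.5 × 0.03472 L/cmH2O = 0.5382 s.
Fraction remaining = e^(−Te/τ) = e^(−1.28/0.5382) = 0.09271.
Trapped volume = 500.0 × 0.09271 = 46.355 mL.

46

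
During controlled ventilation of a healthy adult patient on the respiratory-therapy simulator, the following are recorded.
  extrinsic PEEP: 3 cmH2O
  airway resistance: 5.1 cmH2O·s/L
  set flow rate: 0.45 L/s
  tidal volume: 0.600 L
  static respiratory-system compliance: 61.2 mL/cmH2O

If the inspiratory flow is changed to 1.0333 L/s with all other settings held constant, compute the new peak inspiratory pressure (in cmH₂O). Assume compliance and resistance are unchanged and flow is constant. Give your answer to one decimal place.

18.1

PIP = Vt/C + R·V̇ + PEEP (constant-flow equation of motion).
Only the resistive term changes: ΔPIP = R × ΔV̇ = 5.1 × (1.0333 − 0.45) = 5.1 × 0.5833 = 2.975 cmH2O.
Original PIP = 600/61.2 + 5.1×0.45 + 3 = 15.099 cmH2O; new PIP = 15.099 + (2.975) = 18.074 cmH2O.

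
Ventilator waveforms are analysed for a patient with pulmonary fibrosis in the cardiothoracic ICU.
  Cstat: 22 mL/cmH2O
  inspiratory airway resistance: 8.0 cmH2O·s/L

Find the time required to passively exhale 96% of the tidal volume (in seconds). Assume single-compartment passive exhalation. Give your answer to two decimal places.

τ = R × C = 8.0 × 22 mL/cmH2O = 8.0 × 0.022 L/cmH2O = 0.176 s.
Exhaled fraction f = 1 − e^(−t/τ) → t = −τ·ln(1 − f) = −0.176·ln(0.04) = 0.5665 s.

0.57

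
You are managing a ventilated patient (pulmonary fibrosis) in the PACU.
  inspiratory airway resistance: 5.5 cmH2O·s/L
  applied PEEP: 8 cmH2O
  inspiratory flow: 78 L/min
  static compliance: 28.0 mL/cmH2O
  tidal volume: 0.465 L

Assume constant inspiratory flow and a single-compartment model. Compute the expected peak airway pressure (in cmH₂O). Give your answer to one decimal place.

31.8

Flow: 78 L/min ÷ 60 = 1.3 L/s.
Equation of motion (constant flow): PIP = Vt/C + R·V̇ + PEEP.
PIP = 465/28.0 + 5.5×1.3 + 8 = 16.607 + 7.15 + 8 = 31.757 cmH2O.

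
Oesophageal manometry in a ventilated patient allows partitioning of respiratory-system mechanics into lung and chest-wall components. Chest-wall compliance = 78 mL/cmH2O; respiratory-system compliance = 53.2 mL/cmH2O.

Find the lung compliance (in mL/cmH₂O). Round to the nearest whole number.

167

1/CL = 1/Crs − 1/Ccw.
1/CL = 1/53.2 − 1/78 = 0.005976.
CL = 167.34 mL/cmH2O.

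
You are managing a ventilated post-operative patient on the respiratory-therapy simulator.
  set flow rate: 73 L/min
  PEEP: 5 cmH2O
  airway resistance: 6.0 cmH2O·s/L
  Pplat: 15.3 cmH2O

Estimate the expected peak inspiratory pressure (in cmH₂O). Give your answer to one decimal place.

Flow: 73 L/min ÷ 60 = 1.2167 L/s.
PIP = Pplat + Raw × flow = 15.3 + 6.0 × 1.2167 = 15.3 + 7.3 = 22.6 cmH2O.

22.6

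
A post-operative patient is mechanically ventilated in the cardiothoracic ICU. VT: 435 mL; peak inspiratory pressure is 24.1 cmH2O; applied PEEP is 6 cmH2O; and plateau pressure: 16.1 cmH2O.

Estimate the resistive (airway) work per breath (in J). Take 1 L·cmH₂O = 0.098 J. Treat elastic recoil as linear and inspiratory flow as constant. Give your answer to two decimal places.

With constant inspiratory flow the resistive pressure is constant at PIP − Pplat = 24.1 − 16.1 = 8.0 cmH2O, so resistive work = 8.0 × 0.435 = 3.48 L·cmH2O.
× 0.098 J/(L·cmH2O) → 0.341 J.

0.34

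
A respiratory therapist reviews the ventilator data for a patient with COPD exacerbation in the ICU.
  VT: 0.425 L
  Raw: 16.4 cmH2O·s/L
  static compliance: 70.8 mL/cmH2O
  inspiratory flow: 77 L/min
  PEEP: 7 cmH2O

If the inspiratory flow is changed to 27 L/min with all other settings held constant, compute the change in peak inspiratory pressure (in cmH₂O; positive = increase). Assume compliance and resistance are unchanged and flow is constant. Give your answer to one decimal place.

-13.7

Flow: 77 L/min ÷ 60 = 1.2833 L/s.
New flow: 27 L/min ÷ 60 = 0.45 L/s.
PIP = Vt/C + R·V̇ + PEEP (constant-flow equation of motion).
Only the resistive term changes: ΔPIP = R × ΔV̇ = 16.4 × (0.45 − 1.2833) = 16.4 × -0.8333 = -13.666 cmH2O.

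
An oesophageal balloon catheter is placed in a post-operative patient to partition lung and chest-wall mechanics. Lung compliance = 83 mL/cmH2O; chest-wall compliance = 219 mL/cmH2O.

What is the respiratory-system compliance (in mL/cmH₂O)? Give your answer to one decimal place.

Lung and chest wall are elastances in series: 1/Crs = 1/CL + 1/Ccw.
1/Crs = 1/83 + 1/219 = 0.01661.
Crs = 60.205 mL/cmH2O.

60.2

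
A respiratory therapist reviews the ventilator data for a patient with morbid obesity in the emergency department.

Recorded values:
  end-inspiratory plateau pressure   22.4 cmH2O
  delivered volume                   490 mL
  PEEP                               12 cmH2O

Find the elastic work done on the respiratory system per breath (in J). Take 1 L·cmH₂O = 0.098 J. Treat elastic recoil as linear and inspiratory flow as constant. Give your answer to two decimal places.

0.25

Elastic work ≈ ½ × (Pplat − PEEP) × Vt = 0.5 × (22.4 − 12) × 0.490 L = 0.5 × 10.4 × 0.490 = 2.548 L·cmH2O.
× 0.098 J/(L·cmH2O) → 0.2497 J.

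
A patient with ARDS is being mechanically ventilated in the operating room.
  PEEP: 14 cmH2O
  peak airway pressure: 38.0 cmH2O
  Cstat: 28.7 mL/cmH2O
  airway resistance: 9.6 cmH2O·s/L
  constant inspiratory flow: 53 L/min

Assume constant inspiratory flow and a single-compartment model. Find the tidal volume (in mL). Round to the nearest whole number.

445

Flow: 53 L/min ÷ 60 = 0.8833 L/s.
Equation of motion (constant flow): PIP = Vt/C + R·V̇ + PEEP.
Vt/C = PIP − R·V̇ − PEEP = 38.0 − 8.48 − 14 = 15.52 cmH2O.
Vt = C × 15.52 = 28.7 × 15.52 = 445.42 mL.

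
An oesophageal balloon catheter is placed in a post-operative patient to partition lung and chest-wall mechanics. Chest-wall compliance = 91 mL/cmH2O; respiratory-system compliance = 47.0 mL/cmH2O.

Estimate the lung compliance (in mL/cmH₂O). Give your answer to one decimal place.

1/CL = 1/Crs − 1/Ccw.
1/CL = 1/47.0 − 1/91 = 0.01029.
CL = 97.182 mL/cmH2O.

97.2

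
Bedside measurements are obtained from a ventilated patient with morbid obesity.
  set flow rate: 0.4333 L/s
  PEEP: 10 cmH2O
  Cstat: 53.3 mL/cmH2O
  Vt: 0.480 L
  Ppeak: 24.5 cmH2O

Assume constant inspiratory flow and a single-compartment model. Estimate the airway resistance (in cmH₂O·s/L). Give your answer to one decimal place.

Equation of motion (constant flow): PIP = Vt/C + R·V̇ + PEEP.
R·V̇ = PIP − Vt/C − PEEP = 24.5 − 480/53.3 − 10 = 24.5 − 9.006 − 10 = 5.494 cmH2O.
R = 5.494 / 0.4333 = 12.679 cmH2O·s/L.

12.7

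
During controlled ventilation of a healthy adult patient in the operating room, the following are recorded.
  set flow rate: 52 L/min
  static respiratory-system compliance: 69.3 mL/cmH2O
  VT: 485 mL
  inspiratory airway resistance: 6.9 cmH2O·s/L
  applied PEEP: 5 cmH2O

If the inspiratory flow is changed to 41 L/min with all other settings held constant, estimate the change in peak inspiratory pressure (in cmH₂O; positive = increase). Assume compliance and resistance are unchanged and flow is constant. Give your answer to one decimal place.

Flow: 52 L/min ÷ 60 = 0.8667 L/s.
New flow: 41 L/min ÷ 60 = 0.6833 L/s.
PIP = Vt/C + R·V̇ + PEEP (constant-flow equation of motion).
Only the resistive term changes: ΔPIP = R × ΔV̇ = 6.9 × (0.6833 − 0.8667) = 6.9 × -0.1834 = -1.265 cmH2O.

-1.3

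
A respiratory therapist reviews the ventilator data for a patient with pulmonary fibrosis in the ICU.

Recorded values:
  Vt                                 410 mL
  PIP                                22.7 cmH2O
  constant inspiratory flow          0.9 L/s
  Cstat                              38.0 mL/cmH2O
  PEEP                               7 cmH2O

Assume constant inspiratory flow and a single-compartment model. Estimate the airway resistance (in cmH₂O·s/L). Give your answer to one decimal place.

5.5

Equation of motion (constant flow): PIP = Vt/C + R·V̇ + PEEP.
R·V̇ = PIP − Vt/C − PEEP = 22.7 − 410/38.0 − 7 = 22.7 − 10.789 − 7 = 4.911 cmH2O.
R = 4.911 / 0.9 = 5.457 cmH2O·s/L.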